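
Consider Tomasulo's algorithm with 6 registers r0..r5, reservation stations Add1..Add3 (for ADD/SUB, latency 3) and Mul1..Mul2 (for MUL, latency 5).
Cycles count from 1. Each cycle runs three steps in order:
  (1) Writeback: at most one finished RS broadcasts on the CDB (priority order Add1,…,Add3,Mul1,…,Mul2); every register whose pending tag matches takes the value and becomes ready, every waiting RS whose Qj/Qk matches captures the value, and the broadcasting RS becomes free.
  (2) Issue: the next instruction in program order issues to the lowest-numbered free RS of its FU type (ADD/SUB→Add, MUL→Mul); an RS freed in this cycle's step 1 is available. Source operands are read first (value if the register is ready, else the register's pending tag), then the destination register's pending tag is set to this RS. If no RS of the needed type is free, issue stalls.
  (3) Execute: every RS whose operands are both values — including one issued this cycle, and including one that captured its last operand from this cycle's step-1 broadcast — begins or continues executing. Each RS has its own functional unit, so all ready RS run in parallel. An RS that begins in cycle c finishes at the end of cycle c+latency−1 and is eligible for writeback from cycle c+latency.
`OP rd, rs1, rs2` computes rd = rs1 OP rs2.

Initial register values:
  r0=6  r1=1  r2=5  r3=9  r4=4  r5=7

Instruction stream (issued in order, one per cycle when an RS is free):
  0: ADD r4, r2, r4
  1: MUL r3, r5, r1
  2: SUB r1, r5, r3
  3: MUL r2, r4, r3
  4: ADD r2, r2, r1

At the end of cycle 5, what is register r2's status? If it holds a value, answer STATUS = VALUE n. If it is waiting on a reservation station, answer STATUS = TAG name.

  c1: issue ADD r4<-Add1  regs: r0:6,r1:1,r2:5,r3:9,r4:Add1,r5:7
  c2: issue MUL r3<-Mul1  regs: r0:6,r1:1,r2:5,r3:Mul1,r4:Add1,r5:7
  c3: issue SUB r1<-Add2  regs: r0:6,r1:Add2,r2:5,r3:Mul1,r4:Add1,r5:7
  c4: CDB Add1=9; issue MUL r2<-Mul2  regs: r0:6,r1:Add2,r2:Mul2,r3:Mul1,r4:9,r5:7
  c5: issue ADD r2<-Add1  regs: r0:6,r1:Add2,r2:Add1,r3:Mul1,r4:9,r5:7

STATUS = TAG Add1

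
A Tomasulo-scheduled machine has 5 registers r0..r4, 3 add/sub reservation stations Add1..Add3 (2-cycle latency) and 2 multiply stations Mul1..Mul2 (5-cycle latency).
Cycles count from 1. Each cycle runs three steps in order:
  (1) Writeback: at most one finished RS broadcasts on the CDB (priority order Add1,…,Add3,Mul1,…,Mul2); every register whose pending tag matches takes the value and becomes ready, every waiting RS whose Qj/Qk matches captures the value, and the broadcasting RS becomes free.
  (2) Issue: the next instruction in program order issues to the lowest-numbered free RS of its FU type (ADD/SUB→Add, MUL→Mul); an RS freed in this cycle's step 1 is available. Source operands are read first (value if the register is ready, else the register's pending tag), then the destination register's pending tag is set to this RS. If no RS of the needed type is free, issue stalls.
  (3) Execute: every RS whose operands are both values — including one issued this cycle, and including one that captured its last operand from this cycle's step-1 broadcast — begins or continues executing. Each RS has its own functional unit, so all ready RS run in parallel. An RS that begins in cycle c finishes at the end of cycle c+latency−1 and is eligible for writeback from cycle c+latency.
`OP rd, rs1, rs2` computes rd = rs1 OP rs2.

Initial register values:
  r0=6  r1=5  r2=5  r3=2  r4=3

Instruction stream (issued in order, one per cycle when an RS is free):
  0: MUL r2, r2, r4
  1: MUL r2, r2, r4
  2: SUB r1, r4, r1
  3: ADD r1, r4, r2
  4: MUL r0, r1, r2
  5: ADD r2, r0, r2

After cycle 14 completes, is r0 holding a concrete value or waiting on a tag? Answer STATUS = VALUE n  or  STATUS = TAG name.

cycle 1: issue MUL r2<-Mul1 // r0:6,r1:5,r2:Mul1,r3:2,r4:3
cycle 2: issue MUL r2<-Mul2 // r0:6,r1:5,r2:Mul2,r3:2,r4:3
cycle 3: issue SUB r1<-Add1 // r0:6,r1:Add1,r2:Mul2,r3:2,r4:3
cycle 4: issue ADD r1<-Add2 // r0:6,r1:Add2,r2:Mul2,r3:2,r4:3
cycle 5: CDB Add1=-2; stall // r0:6,r1:Add2,r2:Mul2,r3:2,r4:3
cycle 6: CDB Mul1=15; issue MUL r0<-Mul1 // r0:Mul1,r1:Add2,r2:Mul2,r3:2,r4:3
cycle 7: issue ADD r2<-Add1 // r0:Mul1,r1:Add2,r2:Add1,r3:2,r4:3
cycle 8: - // r0:Mul1,r1:Add2,r2:Add1,r3:2,r4:3
cycle 9: - // r0:Mul1,r1:Add2,r2:Add1,r3:2,r4:3
cycle 10: - // r0:Mul1,r1:Add2,r2:Add1,r3:2,r4:3
cycle 11: CDB Mul2=45 // r0:Mul1,r1:Add2,r2:Add1,r3:2,r4:3
cycle 12: - // r0:Mul1,r1:Add2,r2:Add1,r3:2,r4:3
cycle 13: CDB Add2=48 // r0:Mul1,r1:48,r2:Add1,r3:2,r4:3
cycle 14: - // r0:Mul1,r1:48,r2:Add1,r3:2,r4:3

STATUS = TAG Mul1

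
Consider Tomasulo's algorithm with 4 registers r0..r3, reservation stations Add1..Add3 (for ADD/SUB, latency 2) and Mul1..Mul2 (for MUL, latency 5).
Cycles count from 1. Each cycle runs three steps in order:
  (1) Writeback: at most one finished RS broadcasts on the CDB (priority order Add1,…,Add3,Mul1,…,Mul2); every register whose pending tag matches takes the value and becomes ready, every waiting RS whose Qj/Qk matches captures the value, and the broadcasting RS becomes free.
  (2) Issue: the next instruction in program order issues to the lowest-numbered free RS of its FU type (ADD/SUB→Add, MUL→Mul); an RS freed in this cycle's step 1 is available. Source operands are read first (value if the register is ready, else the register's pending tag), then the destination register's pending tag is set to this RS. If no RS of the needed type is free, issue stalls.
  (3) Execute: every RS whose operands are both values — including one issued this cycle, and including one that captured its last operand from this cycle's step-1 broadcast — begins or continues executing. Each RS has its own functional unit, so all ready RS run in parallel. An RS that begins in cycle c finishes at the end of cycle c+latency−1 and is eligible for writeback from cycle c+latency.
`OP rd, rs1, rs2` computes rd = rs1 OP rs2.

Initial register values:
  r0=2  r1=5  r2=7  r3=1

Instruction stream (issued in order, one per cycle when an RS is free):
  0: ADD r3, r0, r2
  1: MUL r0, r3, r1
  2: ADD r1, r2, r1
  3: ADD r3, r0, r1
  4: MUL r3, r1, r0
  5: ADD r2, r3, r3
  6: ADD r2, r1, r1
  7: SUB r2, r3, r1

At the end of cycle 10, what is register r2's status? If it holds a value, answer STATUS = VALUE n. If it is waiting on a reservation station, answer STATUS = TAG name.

  c1: issue ADD r3<-Add1  regs: r0:2,r1:5,r2:7,r3:Add1
  c2: issue MUL r0<-Mul1  regs: r0:Mul1,r1:5,r2:7,r3:Add1
  c3: CDB Add1=9; issue ADD r1<-Add1  regs: r0:Mul1,r1:Add1,r2:7,r3:9
  c4: issue ADD r3<-Add2  regs: r0:Mul1,r1:Add1,r2:7,r3:Add2
  c5: CDB Add1=12; issue MUL r3<-Mul2  regs: r0:Mul1,r1:12,r2:7,r3:Mul2
  c6: issue ADD r2<-Add1  regs: r0:Mul1,r1:12,r2:Add1,r3:Mul2
  c7: issue ADD r2<-Add3  regs: r0:Mul1,r1:12,r2:Add3,r3:Mul2
  c8: CDB Mul1=45; stall  regs: r0:45,r1:12,r2:Add3,r3:Mul2
  c9: CDB Add3=24; issue SUB r2<-Add3  regs: r0:45,r1:12,r2:Add3,r3:Mul2
  c10: CDB Add2=57  regs: r0:45,r1:12,r2:Add3,r3:Mul2

STATUS = TAG Add3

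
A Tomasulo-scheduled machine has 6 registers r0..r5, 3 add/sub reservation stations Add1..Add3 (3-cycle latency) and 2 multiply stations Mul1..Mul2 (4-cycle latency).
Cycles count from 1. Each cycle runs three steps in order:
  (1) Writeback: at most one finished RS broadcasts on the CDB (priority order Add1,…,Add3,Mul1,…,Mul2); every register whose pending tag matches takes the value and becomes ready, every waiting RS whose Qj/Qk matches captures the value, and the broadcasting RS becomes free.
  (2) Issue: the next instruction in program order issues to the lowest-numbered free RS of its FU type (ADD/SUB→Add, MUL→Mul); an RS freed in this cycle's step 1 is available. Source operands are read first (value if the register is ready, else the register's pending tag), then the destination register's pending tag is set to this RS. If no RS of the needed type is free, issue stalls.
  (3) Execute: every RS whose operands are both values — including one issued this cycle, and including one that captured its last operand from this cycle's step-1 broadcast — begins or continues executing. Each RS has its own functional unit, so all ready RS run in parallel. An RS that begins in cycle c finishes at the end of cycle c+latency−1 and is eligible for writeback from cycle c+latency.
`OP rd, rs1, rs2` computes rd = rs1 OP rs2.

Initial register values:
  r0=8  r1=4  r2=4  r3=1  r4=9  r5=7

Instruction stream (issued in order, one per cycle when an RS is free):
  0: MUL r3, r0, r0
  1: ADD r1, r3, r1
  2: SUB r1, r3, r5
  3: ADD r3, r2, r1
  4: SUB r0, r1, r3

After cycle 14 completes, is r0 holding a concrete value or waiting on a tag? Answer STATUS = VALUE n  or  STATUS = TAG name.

STATUS = TAG Add1

c1: issue MUL r3<-Mul1 | r0:8,r1:4,r2:4,r3:Mul1,r4:9,r5:7
c2: issue ADD r1<-Add1 | r0:8,r1:Add1,r2:4,r3:Mul1,r4:9,r5:7
c3: issue SUB r1<-Add2 | r0:8,r1:Add2,r2:4,r3:Mul1,r4:9,r5:7
c4: issue ADD r3<-Add3 | r0:8,r1:Add2,r2:4,r3:Add3,r4:9,r5:7
c5: CDB Mul1=64; stall | r0:8,r1:Add2,r2:4,r3:Add3,r4:9,r5:7
c6: stall | r0:8,r1:Add2,r2:4,r3:Add3,r4:9,r5:7
c7: stall | r0:8,r1:Add2,r2:4,r3:Add3,r4:9,r5:7
c8: CDB Add1=68; issue SUB r0<-Add1 | r0:Add1,r1:Add2,r2:4,r3:Add3,r4:9,r5:7
c9: CDB Add2=57 | r0:Add1,r1:57,r2:4,r3:Add3,r4:9,r5:7
c10: - | r0:Add1,r1:57,r2:4,r3:Add3,r4:9,r5:7
c11: - | r0:Add1,r1:57,r2:4,r3:Add3,r4:9,r5:7
c12: CDB Add3=61 | r0:Add1,r1:57,r2:4,r3:61,r4:9,r5:7
c13: - | r0:Add1,r1:57,r2:4,r3:61,r4:9,r5:7
c14: - | r0:Add1,r1:57,r2:4,r3:61,r4:9,r5:7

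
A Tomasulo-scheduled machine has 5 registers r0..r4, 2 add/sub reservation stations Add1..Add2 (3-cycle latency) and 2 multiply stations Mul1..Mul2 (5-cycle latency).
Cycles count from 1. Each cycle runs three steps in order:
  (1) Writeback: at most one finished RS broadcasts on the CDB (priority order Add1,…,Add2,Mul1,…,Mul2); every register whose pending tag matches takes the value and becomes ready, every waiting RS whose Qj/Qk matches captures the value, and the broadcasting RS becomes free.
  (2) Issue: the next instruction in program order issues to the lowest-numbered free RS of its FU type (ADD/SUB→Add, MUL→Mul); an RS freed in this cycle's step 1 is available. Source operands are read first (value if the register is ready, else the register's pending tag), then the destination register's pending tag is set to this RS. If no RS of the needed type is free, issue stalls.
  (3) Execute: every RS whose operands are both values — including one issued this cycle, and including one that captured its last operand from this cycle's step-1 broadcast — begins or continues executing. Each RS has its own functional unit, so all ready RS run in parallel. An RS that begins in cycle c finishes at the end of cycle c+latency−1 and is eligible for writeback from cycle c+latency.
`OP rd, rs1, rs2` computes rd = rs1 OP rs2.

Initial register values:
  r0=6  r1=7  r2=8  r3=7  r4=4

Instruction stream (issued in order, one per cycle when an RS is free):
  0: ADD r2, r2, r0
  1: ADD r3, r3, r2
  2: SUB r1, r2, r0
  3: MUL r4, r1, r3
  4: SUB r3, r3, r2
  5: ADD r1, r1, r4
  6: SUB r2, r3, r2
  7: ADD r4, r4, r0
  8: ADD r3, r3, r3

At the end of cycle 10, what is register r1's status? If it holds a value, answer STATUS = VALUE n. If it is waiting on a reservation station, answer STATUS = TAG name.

STATUS = TAG Add2

cycle 1: issue ADD r2<-Add1 // r0:6,r1:7,r2:Add1,r3:7,r4:4
cycle 2: issue ADD r3<-Add2 // r0:6,r1:7,r2:Add1,r3:Add2,r4:4
cycle 3: stall // r0:6,r1:7,r2:Add1,r3:Add2,r4:4
cycle 4: CDB Add1=14; issue SUB r1<-Add1 // r0:6,r1:Add1,r2:14,r3:Add2,r4:4
cycle 5: issue MUL r4<-Mul1 // r0:6,r1:Add1,r2:14,r3:Add2,r4:Mul1
cycle 6: stall // r0:6,r1:Add1,r2:14,r3:Add2,r4:Mul1
cycle 7: CDB Add1=8; issue SUB r3<-Add1 // r0:6,r1:8,r2:14,r3:Add1,r4:Mul1
cycle 8: CDB Add2=21; issue ADD r1<-Add2 // r0:6,r1:Add2,r2:14,r3:Add1,r4:Mul1
cycle 9: stall // r0:6,r1:Add2,r2:14,r3:Add1,r4:Mul1
cycle 10: stall // r0:6,r1:Add2,r2:14,r3:Add1,r4:Mul1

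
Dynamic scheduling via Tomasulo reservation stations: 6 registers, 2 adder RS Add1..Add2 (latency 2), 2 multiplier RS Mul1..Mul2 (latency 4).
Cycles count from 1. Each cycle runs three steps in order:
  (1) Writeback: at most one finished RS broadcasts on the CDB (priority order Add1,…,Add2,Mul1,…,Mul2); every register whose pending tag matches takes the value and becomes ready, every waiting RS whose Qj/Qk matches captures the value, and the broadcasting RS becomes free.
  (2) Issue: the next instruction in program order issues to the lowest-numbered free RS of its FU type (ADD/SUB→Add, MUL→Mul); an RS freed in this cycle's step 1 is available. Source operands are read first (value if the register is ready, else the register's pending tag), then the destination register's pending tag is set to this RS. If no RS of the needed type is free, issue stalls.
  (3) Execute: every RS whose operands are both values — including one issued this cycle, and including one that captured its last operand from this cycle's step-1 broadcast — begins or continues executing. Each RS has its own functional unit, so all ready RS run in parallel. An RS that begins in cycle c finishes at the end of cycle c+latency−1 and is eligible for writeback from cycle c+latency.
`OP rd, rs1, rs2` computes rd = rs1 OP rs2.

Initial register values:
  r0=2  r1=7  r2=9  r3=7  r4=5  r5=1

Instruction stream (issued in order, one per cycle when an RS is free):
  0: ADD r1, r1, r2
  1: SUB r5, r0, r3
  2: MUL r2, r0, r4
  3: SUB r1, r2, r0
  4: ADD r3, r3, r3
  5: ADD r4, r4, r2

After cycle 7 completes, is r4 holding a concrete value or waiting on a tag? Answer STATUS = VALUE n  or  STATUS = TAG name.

STATUS = TAG Add2

  c1: issue ADD r1<-Add1  regs: r0:2,r1:Add1,r2:9,r3:7,r4:5,r5:1
  c2: issue SUB r5<-Add2  regs: r0:2,r1:Add1,r2:9,r3:7,r4:5,r5:Add2
  c3: CDB Add1=16; issue MUL r2<-Mul1  regs: r0:2,r1:16,r2:Mul1,r3:7,r4:5,r5:Add2
  c4: CDB Add2=-5; issue SUB r1<-Add1  regs: r0:2,r1:Add1,r2:Mul1,r3:7,r4:5,r5:-5
  c5: issue ADD r3<-Add2  regs: r0:2,r1:Add1,r2:Mul1,r3:Add2,r4:5,r5:-5
  c6: stall  regs: r0:2,r1:Add1,r2:Mul1,r3:Add2,r4:5,r5:-5
  c7: CDB Add2=14; issue ADD r4<-Add2  regs: r0:2,r1:Add1,r2:Mul1,r3:14,r4:Add2,r5:-5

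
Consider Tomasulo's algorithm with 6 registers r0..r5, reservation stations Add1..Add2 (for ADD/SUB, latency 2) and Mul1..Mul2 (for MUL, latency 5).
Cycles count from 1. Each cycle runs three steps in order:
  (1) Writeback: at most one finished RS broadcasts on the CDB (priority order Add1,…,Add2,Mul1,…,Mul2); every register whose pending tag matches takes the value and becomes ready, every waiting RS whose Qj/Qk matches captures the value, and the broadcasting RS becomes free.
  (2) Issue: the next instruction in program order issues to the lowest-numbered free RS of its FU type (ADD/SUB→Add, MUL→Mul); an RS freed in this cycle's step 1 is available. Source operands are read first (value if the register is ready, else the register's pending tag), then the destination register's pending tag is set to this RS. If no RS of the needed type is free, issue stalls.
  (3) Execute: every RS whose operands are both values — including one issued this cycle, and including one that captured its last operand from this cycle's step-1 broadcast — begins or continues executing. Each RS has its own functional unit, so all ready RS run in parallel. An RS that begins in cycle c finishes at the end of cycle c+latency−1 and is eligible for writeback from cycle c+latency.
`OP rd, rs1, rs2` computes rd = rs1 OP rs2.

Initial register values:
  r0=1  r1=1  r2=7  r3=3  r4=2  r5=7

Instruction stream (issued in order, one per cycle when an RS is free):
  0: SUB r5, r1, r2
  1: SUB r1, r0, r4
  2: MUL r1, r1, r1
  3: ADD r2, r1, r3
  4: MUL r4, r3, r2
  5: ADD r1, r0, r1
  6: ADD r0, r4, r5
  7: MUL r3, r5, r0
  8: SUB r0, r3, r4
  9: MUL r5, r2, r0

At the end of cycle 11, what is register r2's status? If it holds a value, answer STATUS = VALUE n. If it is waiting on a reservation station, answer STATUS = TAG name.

STATUS = VALUE 4

cycle 1: issue SUB r5<-Add1 // r0:1,r1:1,r2:7,r3:3,r4:2,r5:Add1
cycle 2: issue SUB r1<-Add2 // r0:1,r1:Add2,r2:7,r3:3,r4:2,r5:Add1
cycle 3: CDB Add1=-6; issue MUL r1<-Mul1 // r0:1,r1:Mul1,r2:7,r3:3,r4:2,r5:-6
cycle 4: CDB Add2=-1; issue ADD r2<-Add1 // r0:1,r1:Mul1,r2:Add1,r3:3,r4:2,r5:-6
cycle 5: issue MUL r4<-Mul2 // r0:1,r1:Mul1,r2:Add1,r3:3,r4:Mul2,r5:-6
cycle 6: issue ADD r1<-Add2 // r0:1,r1:Add2,r2:Add1,r3:3,r4:Mul2,r5:-6
cycle 7: stall // r0:1,r1:Add2,r2:Add1,r3:3,r4:Mul2,r5:-6
cycle 8: stall // r0:1,r1:Add2,r2:Add1,r3:3,r4:Mul2,r5:-6
cycle 9: CDB Mul1=1; stall // r0:1,r1:Add2,r2:Add1,r3:3,r4:Mul2,r5:-6
cycle 10: stall // r0:1,r1:Add2,r2:Add1,r3:3,r4:Mul2,r5:-6
cycle 11: CDB Add1=4; issue ADD r0<-Add1 // r0:Add1,r1:Add2,r2:4,r3:3,r4:Mul2,r5:-6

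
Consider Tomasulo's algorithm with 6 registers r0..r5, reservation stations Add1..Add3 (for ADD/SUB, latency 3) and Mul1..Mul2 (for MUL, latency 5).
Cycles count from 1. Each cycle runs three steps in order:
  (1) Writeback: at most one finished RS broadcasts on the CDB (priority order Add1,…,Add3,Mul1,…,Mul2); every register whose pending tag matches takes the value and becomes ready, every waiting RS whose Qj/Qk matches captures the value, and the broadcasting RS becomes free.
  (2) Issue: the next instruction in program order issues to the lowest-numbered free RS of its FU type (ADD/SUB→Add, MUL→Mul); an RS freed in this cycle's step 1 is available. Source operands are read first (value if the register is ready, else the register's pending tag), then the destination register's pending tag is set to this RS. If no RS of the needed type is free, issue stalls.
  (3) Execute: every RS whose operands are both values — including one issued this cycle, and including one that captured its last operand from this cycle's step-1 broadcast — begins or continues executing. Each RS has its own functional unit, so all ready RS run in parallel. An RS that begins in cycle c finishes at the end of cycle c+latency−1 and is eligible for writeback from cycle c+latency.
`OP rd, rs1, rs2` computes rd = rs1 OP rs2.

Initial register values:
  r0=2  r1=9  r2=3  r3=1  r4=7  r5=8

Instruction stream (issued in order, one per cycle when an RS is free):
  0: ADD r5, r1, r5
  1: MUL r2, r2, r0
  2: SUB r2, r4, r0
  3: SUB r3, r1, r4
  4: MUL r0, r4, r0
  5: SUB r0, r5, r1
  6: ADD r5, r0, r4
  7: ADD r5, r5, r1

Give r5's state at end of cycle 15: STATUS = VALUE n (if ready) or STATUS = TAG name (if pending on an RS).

cycle 1: issue ADD r5<-Add1 // r0:2,r1:9,r2:3,r3:1,r4:7,r5:Add1
cycle 2: issue MUL r2<-Mul1 // r0:2,r1:9,r2:Mul1,r3:1,r4:7,r5:Add1
cycle 3: issue SUB r2<-Add2 // r0:2,r1:9,r2:Add2,r3:1,r4:7,r5:Add1
cycle 4: CDB Add1=17; issue SUB r3<-Add1 // r0:2,r1:9,r2:Add2,r3:Add1,r4:7,r5:17
cycle 5: issue MUL r0<-Mul2 // r0:Mul2,r1:9,r2:Add2,r3:Add1,r4:7,r5:17
cycle 6: CDB Add2=5; issue SUB r0<-Add2 // r0:Add2,r1:9,r2:5,r3:Add1,r4:7,r5:17
cycle 7: CDB Add1=2; issue ADD r5<-Add1 // r0:Add2,r1:9,r2:5,r3:2,r4:7,r5:Add1
cycle 8: CDB Mul1=6; issue ADD r5<-Add3 // r0:Add2,r1:9,r2:5,r3:2,r4:7,r5:Add3
cycle 9: CDB Add2=8 // r0:8,r1:9,r2:5,r3:2,r4:7,r5:Add3
cycle 10: CDB Mul2=14 // r0:8,r1:9,r2:5,r3:2,r4:7,r5:Add3
cycle 11: - // r0:8,r1:9,r2:5,r3:2,r4:7,r5:Add3
cycle 12: CDB Add1=15 // r0:8,r1:9,r2:5,r3:2,r4:7,r5:Add3
cycle 13: - // r0:8,r1:9,r2:5,r3:2,r4:7,r5:Add3
cycle 14: - // r0:8,r1:9,r2:5,r3:2,r4:7,r5:Add3
cycle 15: CDB Add3=24 // r0:8,r1:9,r2:5,r3:2,r4:7,r5:24

STATUS = VALUE 24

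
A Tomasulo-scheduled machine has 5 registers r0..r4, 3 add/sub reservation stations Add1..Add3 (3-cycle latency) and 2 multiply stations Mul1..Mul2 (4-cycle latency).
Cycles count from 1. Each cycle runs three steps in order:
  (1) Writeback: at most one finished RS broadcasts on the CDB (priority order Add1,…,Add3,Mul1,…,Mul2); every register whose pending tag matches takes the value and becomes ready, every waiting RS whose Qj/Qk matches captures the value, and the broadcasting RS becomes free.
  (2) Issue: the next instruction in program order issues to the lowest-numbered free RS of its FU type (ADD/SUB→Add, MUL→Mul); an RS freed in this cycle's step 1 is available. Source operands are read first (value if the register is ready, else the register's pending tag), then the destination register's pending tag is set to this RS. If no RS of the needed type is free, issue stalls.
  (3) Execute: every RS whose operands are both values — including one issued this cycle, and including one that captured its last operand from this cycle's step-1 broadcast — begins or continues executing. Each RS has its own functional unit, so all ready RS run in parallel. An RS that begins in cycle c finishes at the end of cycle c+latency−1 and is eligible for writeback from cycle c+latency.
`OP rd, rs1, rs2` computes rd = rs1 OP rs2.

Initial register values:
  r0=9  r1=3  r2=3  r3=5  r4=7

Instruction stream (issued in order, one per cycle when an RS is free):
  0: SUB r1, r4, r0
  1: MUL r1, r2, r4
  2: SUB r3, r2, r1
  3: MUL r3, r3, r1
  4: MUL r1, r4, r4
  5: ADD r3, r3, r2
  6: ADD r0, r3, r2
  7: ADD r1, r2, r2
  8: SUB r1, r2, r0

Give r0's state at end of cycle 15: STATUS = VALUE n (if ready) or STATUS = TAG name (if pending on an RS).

STATUS = TAG Add3

cycle 1: issue SUB r1<-Add1 // r0:9,r1:Add1,r2:3,r3:5,r4:7
cycle 2: issue MUL r1<-Mul1 // r0:9,r1:Mul1,r2:3,r3:5,r4:7
cycle 3: issue SUB r3<-Add2 // r0:9,r1:Mul1,r2:3,r3:Add2,r4:7
cycle 4: CDB Add1=-2; issue MUL r3<-Mul2 // r0:9,r1:Mul1,r2:3,r3:Mul2,r4:7
cycle 5: stall // r0:9,r1:Mul1,r2:3,r3:Mul2,r4:7
cycle 6: CDB Mul1=21; issue MUL r1<-Mul1 // r0:9,r1:Mul1,r2:3,r3:Mul2,r4:7
cycle 7: issue ADD r3<-Add1 // r0:9,r1:Mul1,r2:3,r3:Add1,r4:7
cycle 8: issue ADD r0<-Add3 // r0:Add3,r1:Mul1,r2:3,r3:Add1,r4:7
cycle 9: CDB Add2=-18; issue ADD r1<-Add2 // r0:Add3,r1:Add2,r2:3,r3:Add1,r4:7
cycle 10: CDB Mul1=49; stall // r0:Add3,r1:Add2,r2:3,r3:Add1,r4:7
cycle 11: stall // r0:Add3,r1:Add2,r2:3,r3:Add1,r4:7
cycle 12: CDB Add2=6; issue SUB r1<-Add2 // r0:Add3,r1:Add2,r2:3,r3:Add1,r4:7
cycle 13: CDB Mul2=-378 // r0:Add3,r1:Add2,r2:3,r3:Add1,r4:7
cycle 14: - // r0:Add3,r1:Add2,r2:3,r3:Add1,r4:7
cycle 15: - // r0:Add3,r1:Add2,r2:3,r3:Add1,r4:7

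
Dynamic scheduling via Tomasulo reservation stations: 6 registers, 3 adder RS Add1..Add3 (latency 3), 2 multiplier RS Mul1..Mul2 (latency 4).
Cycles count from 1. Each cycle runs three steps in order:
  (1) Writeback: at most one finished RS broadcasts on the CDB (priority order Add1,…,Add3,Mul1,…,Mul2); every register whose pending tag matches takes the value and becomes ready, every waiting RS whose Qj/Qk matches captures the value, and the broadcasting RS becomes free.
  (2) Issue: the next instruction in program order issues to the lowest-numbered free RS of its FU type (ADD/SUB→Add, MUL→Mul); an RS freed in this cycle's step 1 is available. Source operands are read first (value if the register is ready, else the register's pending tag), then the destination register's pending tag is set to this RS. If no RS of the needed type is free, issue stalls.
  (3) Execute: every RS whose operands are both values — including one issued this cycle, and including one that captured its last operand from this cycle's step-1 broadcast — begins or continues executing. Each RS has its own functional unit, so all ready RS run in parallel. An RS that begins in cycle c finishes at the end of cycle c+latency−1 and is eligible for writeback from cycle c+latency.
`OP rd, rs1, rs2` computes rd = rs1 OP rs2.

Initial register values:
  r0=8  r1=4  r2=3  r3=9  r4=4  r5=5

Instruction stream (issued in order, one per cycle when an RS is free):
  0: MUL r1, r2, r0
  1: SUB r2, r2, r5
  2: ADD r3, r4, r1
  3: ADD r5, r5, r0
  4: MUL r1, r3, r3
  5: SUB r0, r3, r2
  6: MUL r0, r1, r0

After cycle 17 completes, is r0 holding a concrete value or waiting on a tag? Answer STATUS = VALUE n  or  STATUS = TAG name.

c1: issue MUL r1<-Mul1 | r0:8,r1:Mul1,r2:3,r3:9,r4:4,r5:5
c2: issue SUB r2<-Add1 | r0:8,r1:Mul1,r2:Add1,r3:9,r4:4,r5:5
c3: issue ADD r3<-Add2 | r0:8,r1:Mul1,r2:Add1,r3:Add2,r4:4,r5:5
c4: issue ADD r5<-Add3 | r0:8,r1:Mul1,r2:Add1,r3:Add2,r4:4,r5:Add3
c5: CDB Add1=-2; issue MUL r1<-Mul2 | r0:8,r1:Mul2,r2:-2,r3:Add2,r4:4,r5:Add3
c6: CDB Mul1=24; issue SUB r0<-Add1 | r0:Add1,r1:Mul2,r2:-2,r3:Add2,r4:4,r5:Add3
c7: CDB Add3=13; issue MUL r0<-Mul1 | r0:Mul1,r1:Mul2,r2:-2,r3:Add2,r4:4,r5:13
c8: - | r0:Mul1,r1:Mul2,r2:-2,r3:Add2,r4:4,r5:13
c9: CDB Add2=28 | r0:Mul1,r1:Mul2,r2:-2,r3:28,r4:4,r5:13
c10: - | r0:Mul1,r1:Mul2,r2:-2,r3:28,r4:4,r5:13
c11: - | r0:Mul1,r1:Mul2,r2:-2,r3:28,r4:4,r5:13
c12: CDB Add1=30 | r0:Mul1,r1:Mul2,r2:-2,r3:28,r4:4,r5:13
c13: CDB Mul2=784 | r0:Mul1,r1:784,r2:-2,r3:28,r4:4,r5:13
c14: - | r0:Mul1,r1:784,r2:-2,r3:28,r4:4,r5:13
c15: - | r0:Mul1,r1:784,r2:-2,r3:28,r4:4,r5:13
c16: - | r0:Mul1,r1:784,r2:-2,r3:28,r4:4,r5:13
c17: CDB Mul1=23520 | r0:23520,r1:784,r2:-2,r3:28,r4:4,r5:13

STATUS = VALUE 23520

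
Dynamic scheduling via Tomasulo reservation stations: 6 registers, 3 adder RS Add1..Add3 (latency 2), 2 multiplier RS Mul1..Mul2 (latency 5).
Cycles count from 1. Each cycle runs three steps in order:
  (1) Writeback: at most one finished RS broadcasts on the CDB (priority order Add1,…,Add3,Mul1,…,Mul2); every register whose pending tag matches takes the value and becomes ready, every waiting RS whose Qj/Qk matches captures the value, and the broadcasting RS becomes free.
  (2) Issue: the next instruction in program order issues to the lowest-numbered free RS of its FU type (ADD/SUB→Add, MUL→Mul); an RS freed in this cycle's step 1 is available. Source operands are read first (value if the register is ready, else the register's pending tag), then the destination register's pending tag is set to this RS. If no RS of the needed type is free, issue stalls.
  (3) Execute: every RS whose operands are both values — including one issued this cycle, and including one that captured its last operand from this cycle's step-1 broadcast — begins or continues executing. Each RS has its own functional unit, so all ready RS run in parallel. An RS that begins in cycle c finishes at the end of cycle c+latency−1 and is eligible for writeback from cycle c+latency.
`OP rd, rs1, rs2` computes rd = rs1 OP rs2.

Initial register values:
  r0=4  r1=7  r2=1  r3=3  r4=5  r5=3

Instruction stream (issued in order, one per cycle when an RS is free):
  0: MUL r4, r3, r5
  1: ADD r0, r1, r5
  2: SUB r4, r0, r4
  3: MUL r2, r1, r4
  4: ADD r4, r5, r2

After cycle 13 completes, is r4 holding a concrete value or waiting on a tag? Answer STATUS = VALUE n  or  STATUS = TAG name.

c1: issue MUL r4<-Mul1 | r0:4,r1:7,r2:1,r3:3,r4:Mul1,r5:3
c2: issue ADD r0<-Add1 | r0:Add1,r1:7,r2:1,r3:3,r4:Mul1,r5:3
c3: issue SUB r4<-Add2 | r0:Add1,r1:7,r2:1,r3:3,r4:Add2,r5:3
c4: CDB Add1=10; issue MUL r2<-Mul2 | r0:10,r1:7,r2:Mul2,r3:3,r4:Add2,r5:3
c5: issue ADD r4<-Add1 | r0:10,r1:7,r2:Mul2,r3:3,r4:Add1,r5:3
c6: CDB Mul1=9 | r0:10,r1:7,r2:Mul2,r3:3,r4:Add1,r5:3
c7: - | r0:10,r1:7,r2:Mul2,r3:3,r4:Add1,r5:3
c8: CDB Add2=1 | r0:10,r1:7,r2:Mul2,r3:3,r4:Add1,r5:3
c9: - | r0:10,r1:7,r2:Mul2,r3:3,r4:Add1,r5:3
c10: - | r0:10,r1:7,r2:Mul2,r3:3,r4:Add1,r5:3
c11: - | r0:10,r1:7,r2:Mul2,r3:3,r4:Add1,r5:3
c12: - | r0:10,r1:7,r2:Mul2,r3:3,r4:Add1,r5:3
c13: CDB Mul2=7 | r0:10,r1:7,r2:7,r3:3,r4:Add1,r5:3

STATUS = TAG Add1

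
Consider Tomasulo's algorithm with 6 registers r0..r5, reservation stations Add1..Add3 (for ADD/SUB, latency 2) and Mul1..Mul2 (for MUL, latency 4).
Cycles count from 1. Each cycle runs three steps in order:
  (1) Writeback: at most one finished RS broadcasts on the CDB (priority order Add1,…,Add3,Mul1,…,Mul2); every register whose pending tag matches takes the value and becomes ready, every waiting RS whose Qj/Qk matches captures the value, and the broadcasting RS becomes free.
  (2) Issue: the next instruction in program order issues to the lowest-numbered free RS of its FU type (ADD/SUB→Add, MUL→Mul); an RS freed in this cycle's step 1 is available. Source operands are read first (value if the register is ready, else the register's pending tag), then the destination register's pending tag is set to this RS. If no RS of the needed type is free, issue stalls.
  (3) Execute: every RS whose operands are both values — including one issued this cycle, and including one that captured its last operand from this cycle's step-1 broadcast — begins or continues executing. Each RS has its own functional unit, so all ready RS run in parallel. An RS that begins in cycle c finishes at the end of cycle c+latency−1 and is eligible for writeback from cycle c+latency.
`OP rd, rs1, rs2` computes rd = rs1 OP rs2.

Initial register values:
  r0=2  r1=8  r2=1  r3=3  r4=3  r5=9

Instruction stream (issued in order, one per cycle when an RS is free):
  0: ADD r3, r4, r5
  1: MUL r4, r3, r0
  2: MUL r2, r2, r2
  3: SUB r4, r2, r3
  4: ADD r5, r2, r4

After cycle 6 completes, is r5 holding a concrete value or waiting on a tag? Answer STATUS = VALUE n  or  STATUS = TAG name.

STATUS = TAG Add2

c1: issue ADD r3<-Add1 | r0:2,r1:8,r2:1,r3:Add1,r4:3,r5:9
c2: issue MUL r4<-Mul1 | r0:2,r1:8,r2:1,r3:Add1,r4:Mul1,r5:9
c3: CDB Add1=12; issue MUL r2<-Mul2 | r0:2,r1:8,r2:Mul2,r3:12,r4:Mul1,r5:9
c4: issue SUB r4<-Add1 | r0:2,r1:8,r2:Mul2,r3:12,r4:Add1,r5:9
c5: issue ADD r5<-Add2 | r0:2,r1:8,r2:Mul2,r3:12,r4:Add1,r5:Add2
c6: - | r0:2,r1:8,r2:Mul2,r3:12,r4:Add1,r5:Add2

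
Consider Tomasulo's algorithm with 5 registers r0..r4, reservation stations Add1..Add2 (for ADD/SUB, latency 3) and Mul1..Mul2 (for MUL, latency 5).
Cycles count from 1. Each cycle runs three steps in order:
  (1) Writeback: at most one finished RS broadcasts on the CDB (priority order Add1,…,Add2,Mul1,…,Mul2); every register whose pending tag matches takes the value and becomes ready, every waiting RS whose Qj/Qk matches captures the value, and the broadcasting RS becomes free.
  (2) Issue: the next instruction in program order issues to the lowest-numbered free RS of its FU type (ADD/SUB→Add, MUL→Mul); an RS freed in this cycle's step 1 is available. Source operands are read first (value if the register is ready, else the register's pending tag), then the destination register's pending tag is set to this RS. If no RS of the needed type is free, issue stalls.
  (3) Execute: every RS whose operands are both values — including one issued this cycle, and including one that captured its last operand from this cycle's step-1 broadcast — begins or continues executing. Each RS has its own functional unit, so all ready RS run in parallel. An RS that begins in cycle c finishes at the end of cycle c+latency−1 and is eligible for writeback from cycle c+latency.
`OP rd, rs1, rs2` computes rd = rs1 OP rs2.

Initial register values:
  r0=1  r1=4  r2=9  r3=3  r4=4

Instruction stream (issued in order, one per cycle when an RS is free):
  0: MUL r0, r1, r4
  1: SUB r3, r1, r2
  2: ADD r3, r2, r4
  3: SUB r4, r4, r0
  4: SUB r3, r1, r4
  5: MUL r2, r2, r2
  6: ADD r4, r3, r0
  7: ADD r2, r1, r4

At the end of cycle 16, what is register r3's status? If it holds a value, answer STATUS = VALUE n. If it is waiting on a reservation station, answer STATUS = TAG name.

c1: issue MUL r0<-Mul1 | r0:Mul1,r1:4,r2:9,r3:3,r4:4
c2: issue SUB r3<-Add1 | r0:Mul1,r1:4,r2:9,r3:Add1,r4:4
c3: issue ADD r3<-Add2 | r0:Mul1,r1:4,r2:9,r3:Add2,r4:4
c4: stall | r0:Mul1,r1:4,r2:9,r3:Add2,r4:4
c5: CDB Add1=-5; issue SUB r4<-Add1 | r0:Mul1,r1:4,r2:9,r3:Add2,r4:Add1
c6: CDB Add2=13; issue SUB r3<-Add2 | r0:Mul1,r1:4,r2:9,r3:Add2,r4:Add1
c7: CDB Mul1=16; issue MUL r2<-Mul1 | r0:16,r1:4,r2:Mul1,r3:Add2,r4:Add1
c8: stall | r0:16,r1:4,r2:Mul1,r3:Add2,r4:Add1
c9: stall | r0:16,r1:4,r2:Mul1,r3:Add2,r4:Add1
c10: CDB Add1=-12; issue ADD r4<-Add1 | r0:16,r1:4,r2:Mul1,r3:Add2,r4:Add1
c11: stall | r0:16,r1:4,r2:Mul1,r3:Add2,r4:Add1
c12: CDB Mul1=81; stall | r0:16,r1:4,r2:81,r3:Add2,r4:Add1
c13: CDB Add2=16; issue ADD r2<-Add2 | r0:16,r1:4,r2:Add2,r3:16,r4:Add1
c14: - | r0:16,r1:4,r2:Add2,r3:16,r4:Add1
c15: - | r0:16,r1:4,r2:Add2,r3:16,r4:Add1
c16: CDB Add1=32 | r0:16,r1:4,r2:Add2,r3:16,r4:32

STATUS = VALUE 16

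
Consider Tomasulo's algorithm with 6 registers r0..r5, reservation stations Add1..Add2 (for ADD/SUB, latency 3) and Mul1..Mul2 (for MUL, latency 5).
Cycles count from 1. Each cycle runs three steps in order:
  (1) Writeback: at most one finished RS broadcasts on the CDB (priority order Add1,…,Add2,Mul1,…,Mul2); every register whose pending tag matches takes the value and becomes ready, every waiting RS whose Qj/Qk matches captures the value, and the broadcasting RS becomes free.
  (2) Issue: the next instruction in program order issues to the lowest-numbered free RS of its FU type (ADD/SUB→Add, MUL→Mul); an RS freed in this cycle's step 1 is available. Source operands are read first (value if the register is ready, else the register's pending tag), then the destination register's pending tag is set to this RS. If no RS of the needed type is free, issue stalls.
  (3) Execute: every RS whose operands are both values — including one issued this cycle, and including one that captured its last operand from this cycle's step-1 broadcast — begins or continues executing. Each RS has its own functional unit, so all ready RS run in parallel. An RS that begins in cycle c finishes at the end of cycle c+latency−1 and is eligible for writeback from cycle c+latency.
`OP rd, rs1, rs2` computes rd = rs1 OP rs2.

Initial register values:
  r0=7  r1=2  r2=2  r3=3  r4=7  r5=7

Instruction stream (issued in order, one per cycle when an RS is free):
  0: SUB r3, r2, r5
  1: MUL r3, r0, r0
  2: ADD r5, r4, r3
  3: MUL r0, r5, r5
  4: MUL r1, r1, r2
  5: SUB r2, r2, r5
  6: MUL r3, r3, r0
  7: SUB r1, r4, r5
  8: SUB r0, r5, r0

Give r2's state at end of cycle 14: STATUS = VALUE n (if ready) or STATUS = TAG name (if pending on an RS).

c1: issue SUB r3<-Add1 | r0:7,r1:2,r2:2,r3:Add1,r4:7,r5:7
c2: issue MUL r3<-Mul1 | r0:7,r1:2,r2:2,r3:Mul1,r4:7,r5:7
c3: issue ADD r5<-Add2 | r0:7,r1:2,r2:2,r3:Mul1,r4:7,r5:Add2
c4: CDB Add1=-5; issue MUL r0<-Mul2 | r0:Mul2,r1:2,r2:2,r3:Mul1,r4:7,r5:Add2
c5: stall | r0:Mul2,r1:2,r2:2,r3:Mul1,r4:7,r5:Add2
c6: stall | r0:Mul2,r1:2,r2:2,r3:Mul1,r4:7,r5:Add2
c7: CDB Mul1=49; issue MUL r1<-Mul1 | r0:Mul2,r1:Mul1,r2:2,r3:49,r4:7,r5:Add2
c8: issue SUB r2<-Add1 | r0:Mul2,r1:Mul1,r2:Add1,r3:49,r4:7,r5:Add2
c9: stall | r0:Mul2,r1:Mul1,r2:Add1,r3:49,r4:7,r5:Add2
c10: CDB Add2=56; stall | r0:Mul2,r1:Mul1,r2:Add1,r3:49,r4:7,r5:56
c11: stall | r0:Mul2,r1:Mul1,r2:Add1,r3:49,r4:7,r5:56
c12: CDB Mul1=4; issue MUL r3<-Mul1 | r0:Mul2,r1:4,r2:Add1,r3:Mul1,r4:7,r5:56
c13: CDB Add1=-54; issue SUB r1<-Add1 | r0:Mul2,r1:Add1,r2:-54,r3:Mul1,r4:7,r5:56
c14: issue SUB r0<-Add2 | r0:Add2,r1:Add1,r2:-54,r3:Mul1,r4:7,r5:56

STATUS = VALUE -54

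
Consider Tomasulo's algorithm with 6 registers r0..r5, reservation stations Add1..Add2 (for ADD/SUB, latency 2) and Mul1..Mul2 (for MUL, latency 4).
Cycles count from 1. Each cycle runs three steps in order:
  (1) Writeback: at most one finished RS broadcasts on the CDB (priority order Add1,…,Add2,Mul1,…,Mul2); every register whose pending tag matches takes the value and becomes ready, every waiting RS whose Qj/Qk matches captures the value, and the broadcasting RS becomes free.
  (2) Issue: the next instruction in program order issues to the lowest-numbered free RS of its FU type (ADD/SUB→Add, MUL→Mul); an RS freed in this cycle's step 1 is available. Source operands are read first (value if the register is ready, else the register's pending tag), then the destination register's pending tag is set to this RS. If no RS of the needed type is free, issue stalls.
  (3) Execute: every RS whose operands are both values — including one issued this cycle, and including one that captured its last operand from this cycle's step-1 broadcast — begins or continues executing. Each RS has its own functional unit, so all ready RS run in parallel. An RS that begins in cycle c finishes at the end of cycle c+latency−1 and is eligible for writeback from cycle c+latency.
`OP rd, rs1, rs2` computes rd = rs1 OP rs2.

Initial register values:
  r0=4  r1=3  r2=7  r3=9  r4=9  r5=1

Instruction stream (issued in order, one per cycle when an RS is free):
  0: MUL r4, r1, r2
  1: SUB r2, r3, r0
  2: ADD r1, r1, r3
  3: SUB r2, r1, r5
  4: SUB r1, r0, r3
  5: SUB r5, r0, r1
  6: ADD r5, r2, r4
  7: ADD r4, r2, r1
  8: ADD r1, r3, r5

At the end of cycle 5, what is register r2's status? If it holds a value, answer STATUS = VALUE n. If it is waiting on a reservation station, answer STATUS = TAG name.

  c1: issue MUL r4<-Mul1  regs: r0:4,r1:3,r2:7,r3:9,r4:Mul1,r5:1
  c2: issue SUB r2<-Add1  regs: r0:4,r1:3,r2:Add1,r3:9,r4:Mul1,r5:1
  c3: issue ADD r1<-Add2  regs: r0:4,r1:Add2,r2:Add1,r3:9,r4:Mul1,r5:1
  c4: CDB Add1=5; issue SUB r2<-Add1  regs: r0:4,r1:Add2,r2:Add1,r3:9,r4:Mul1,r5:1
  c5: CDB Add2=12; issue SUB r1<-Add2  regs: r0:4,r1:Add2,r2:Add1,r3:9,r4:Mul1,r5:1

STATUS = TAG Add1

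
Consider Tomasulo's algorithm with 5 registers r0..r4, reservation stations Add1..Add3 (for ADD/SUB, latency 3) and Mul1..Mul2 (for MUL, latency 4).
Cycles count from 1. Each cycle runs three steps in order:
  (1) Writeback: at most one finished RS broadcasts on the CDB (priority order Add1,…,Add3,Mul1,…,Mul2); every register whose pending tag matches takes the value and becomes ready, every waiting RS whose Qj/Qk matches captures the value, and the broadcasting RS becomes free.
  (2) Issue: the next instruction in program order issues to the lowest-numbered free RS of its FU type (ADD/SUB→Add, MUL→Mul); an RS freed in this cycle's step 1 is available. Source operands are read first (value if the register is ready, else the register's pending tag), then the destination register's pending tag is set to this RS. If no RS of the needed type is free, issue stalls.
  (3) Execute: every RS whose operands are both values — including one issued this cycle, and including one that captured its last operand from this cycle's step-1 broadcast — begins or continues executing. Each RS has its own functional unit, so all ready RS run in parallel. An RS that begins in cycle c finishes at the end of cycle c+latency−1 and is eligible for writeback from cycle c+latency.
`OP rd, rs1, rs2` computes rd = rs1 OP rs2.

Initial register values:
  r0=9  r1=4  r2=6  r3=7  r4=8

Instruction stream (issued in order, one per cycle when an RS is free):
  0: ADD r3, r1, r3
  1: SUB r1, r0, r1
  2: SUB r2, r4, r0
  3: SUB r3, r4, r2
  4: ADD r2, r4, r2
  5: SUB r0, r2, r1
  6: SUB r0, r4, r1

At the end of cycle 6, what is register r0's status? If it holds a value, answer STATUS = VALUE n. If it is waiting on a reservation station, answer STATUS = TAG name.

cycle 1: issue ADD r3<-Add1 // r0:9,r1:4,r2:6,r3:Add1,r4:8
cycle 2: issue SUB r1<-Add2 // r0:9,r1:Add2,r2:6,r3:Add1,r4:8
cycle 3: issue SUB r2<-Add3 // r0:9,r1:Add2,r2:Add3,r3:Add1,r4:8
cycle 4: CDB Add1=11; issue SUB r3<-Add1 // r0:9,r1:Add2,r2:Add3,r3:Add1,r4:8
cycle 5: CDB Add2=5; issue ADD r2<-Add2 // r0:9,r1:5,r2:Add2,r3:Add1,r4:8
cycle 6: CDB Add3=-1; issue SUB r0<-Add3 // r0:Add3,r1:5,r2:Add2,r3:Add1,r4:8

STATUS = TAG Add3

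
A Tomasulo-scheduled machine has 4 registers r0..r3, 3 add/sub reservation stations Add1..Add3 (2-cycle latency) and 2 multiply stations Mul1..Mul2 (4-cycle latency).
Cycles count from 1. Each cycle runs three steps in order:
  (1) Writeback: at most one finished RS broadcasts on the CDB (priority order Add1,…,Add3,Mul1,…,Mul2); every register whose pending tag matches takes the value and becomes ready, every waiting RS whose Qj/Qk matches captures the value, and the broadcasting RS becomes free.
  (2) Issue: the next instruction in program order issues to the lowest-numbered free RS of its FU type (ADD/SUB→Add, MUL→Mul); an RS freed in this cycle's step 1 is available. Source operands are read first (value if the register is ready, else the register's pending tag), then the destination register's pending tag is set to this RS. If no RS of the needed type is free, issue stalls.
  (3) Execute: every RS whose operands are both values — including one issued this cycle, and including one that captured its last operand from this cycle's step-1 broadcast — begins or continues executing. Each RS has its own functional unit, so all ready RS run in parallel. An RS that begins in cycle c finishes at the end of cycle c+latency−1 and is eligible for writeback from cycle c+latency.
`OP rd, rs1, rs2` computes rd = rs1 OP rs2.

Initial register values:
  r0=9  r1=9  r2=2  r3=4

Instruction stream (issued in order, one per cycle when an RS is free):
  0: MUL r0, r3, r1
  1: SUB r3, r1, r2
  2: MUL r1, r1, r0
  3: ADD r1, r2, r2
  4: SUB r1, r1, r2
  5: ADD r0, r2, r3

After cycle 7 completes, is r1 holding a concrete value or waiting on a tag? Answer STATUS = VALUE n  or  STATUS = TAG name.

STATUS = TAG Add2

c1: issue MUL r0<-Mul1 | r0:Mul1,r1:9,r2:2,r3:4
c2: issue SUB r3<-Add1 | r0:Mul1,r1:9,r2:2,r3:Add1
c3: issue MUL r1<-Mul2 | r0:Mul1,r1:Mul2,r2:2,r3:Add1
c4: CDB Add1=7; issue ADD r1<-Add1 | r0:Mul1,r1:Add1,r2:2,r3:7
c5: CDB Mul1=36; issue SUB r1<-Add2 | r0:36,r1:Add2,r2:2,r3:7
c6: CDB Add1=4; issue ADD r0<-Add1 | r0:Add1,r1:Add2,r2:2,r3:7
c7: - | r0:Add1,r1:Add2,r2:2,r3:7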